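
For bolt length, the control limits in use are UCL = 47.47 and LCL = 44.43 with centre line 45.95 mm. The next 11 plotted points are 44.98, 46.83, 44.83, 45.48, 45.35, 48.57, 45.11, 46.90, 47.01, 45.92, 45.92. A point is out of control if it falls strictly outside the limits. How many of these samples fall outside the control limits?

Compare each point to [44.43, 47.47]: sample 6 = 48.57 > UCL.

1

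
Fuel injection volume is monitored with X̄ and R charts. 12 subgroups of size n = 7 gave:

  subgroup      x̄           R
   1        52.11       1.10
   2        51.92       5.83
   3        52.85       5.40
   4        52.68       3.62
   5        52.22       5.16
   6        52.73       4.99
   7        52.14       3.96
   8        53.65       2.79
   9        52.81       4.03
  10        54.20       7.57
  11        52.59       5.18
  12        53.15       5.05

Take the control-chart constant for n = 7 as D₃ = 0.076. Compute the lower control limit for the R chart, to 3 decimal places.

0.346

R̄ = (1.10 + 5.83 + 5.40 + 3.62 + 5.16 + 4.99 + 3.96 + 2.79 + 4.03 + 7.57 + 5.18 + 5.05) / 12 = 54.6800 / 12 = 4.5567
LCL_R = D₃·R̄ = 0.076 × 4.5567 = 0.3463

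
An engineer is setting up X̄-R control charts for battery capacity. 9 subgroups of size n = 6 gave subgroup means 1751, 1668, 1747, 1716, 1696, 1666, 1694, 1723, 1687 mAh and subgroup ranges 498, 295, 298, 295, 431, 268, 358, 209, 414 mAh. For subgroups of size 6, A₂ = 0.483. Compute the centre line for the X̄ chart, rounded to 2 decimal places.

1705.33

X̄̄ = (1751 + 1668 + 1747 + 1716 + 1696 + 1666 + 1694 + 1723 + 1687) / 9 = 15348.0000 / 9 = 1705.3333
CL = X̄̄ = 1705.3333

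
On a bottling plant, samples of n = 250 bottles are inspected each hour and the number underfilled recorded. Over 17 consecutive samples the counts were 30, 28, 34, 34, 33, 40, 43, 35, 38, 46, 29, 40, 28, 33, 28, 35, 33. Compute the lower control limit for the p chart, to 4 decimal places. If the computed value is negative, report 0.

0.0727

p̄ = Σdᵢ / (k·n) = 587 / (17 × 250) = 0.13812
LCL = p̄ − 3·√(p̄(1−p̄)/n) = 0.13812 − 3 × 0.02182 = 0.07265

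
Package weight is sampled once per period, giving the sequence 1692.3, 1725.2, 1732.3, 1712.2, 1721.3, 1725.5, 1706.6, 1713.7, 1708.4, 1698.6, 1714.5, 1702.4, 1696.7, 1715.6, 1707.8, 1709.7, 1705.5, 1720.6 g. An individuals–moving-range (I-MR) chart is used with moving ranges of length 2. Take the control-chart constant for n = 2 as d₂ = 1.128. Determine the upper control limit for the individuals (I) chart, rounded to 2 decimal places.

X̄ = (1692.3 + 1725.2 + 1732.3 + 1712.2 + 1721.3 + 1725.5 + 1706.6 + 1713.7 + 1708.4 + 1698.6 + 1714.5 + 1702.4 + 1696.7 + 1715.6 + 1707.8 + 1709.7 + 1705.5 + 1720.6) / 18 = 1711.6056
Moving ranges: 32.9, 7.1, 20.1, 9.1, 4.2, 18.9, 7.1, 5.3, 9.8, 15.9, 12.1, 5.7, 18.9, 7.8, 1.9, 4.2, 15.1; M̄R̄ = 196.1000 / 17 = 11.5353
UCL = X̄ + 3·M̄R̄/d₂ = 1711.6056 + 3 × 11.5353 / 1.128 = 1742.2845

1742.28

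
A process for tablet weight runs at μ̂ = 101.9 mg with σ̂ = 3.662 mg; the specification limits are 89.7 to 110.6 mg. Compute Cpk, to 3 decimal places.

0.792

Cpu = (USL − μ̂) / (3σ̂) = (110.6 − 101.9) / (3 × 3.662) = 0.7919; Cpl = (μ̂ − LSL) / (3σ̂) = (101.9 − 89.7) / (3 × 3.662) = 1.1105; Cpk = min(Cpu, Cpl) = 0.7919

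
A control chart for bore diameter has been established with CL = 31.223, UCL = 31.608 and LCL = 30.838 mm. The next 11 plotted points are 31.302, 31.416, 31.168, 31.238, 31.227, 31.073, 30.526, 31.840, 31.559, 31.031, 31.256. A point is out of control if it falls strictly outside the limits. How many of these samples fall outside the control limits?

2

Compare each point to [30.838, 31.608]: sample 7 = 30.526 < LCL; sample 8 = 31.840 > UCL.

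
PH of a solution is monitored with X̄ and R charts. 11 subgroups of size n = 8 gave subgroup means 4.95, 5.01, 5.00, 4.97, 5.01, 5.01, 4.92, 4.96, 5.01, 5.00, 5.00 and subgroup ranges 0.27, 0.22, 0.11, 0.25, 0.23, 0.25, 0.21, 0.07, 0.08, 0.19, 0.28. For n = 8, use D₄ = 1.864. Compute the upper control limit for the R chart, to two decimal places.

R̄ = (0.27 + 0.22 + 0.11 + 0.25 + 0.23 + 0.25 + 0.21 + 0.07 + 0.08 + 0.19 + 0.28) / 11 = 2.1600 / 11 = 0.1964
UCL_R = D₄·R̄ = 1.864 × 0.1964 = 0.3660

0.37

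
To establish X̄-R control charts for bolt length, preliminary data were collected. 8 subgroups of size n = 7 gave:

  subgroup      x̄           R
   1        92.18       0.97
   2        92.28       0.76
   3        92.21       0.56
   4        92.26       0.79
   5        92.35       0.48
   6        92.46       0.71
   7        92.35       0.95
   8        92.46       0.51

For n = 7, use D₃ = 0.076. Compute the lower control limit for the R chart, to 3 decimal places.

0.054

R̄ = (0.97 + 0.76 + 0.56 + 0.79 + 0.48 + 0.71 + 0.95 + 0.51) / 8 = 5.7300 / 8 = 0.7163
LCL_R = D₃·R̄ = 0.076 × 0.7163 = 0.0544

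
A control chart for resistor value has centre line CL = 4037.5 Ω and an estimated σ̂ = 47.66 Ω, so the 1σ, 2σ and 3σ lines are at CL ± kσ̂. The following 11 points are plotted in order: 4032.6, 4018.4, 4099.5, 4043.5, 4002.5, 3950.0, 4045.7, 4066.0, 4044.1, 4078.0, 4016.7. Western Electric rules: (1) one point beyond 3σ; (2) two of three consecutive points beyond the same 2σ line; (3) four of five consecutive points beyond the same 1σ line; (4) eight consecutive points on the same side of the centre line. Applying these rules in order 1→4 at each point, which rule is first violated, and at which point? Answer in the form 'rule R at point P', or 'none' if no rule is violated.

none

Zone of each point (C = within 1σ̂, B = 1σ̂–2σ̂, A = 2σ̂–3σ̂, * = beyond 3σ̂; sign = side of CL): 1:-C, 2:-C, 3:+B, 4:+C, 5:-C, 6:-B, 7:+C, 8:+C, 9:+C, 10:+C, 11:-C
No rule fires across all 11 points.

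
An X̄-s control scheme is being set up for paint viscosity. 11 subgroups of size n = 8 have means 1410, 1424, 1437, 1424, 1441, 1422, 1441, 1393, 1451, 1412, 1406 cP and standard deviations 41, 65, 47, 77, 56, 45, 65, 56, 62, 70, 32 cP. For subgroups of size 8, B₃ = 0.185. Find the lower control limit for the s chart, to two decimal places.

10.36

s̄ = (41 + 65 + 47 + 77 + 56 + 45 + 65 + 56 + 62 + 70 + 32) / 11 = 56.0000
LCL_s = B₃·s̄ = 0.185 × 56.0000 = 10.3600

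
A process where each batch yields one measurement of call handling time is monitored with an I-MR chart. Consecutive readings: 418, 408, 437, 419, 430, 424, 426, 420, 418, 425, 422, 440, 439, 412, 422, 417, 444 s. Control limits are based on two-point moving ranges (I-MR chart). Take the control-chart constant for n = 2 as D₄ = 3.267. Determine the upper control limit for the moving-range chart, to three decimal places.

37.162

Moving ranges: 10, 29, 18, 11, 6, 2, 6, 2, 7, 3, 18, 1, 27, 10, 5, 27; M̄R̄ = 182.0000 / 16 = 11.3750
UCL_MR = D₄·M̄R̄ = 3.267 × 11.3750 = 37.1621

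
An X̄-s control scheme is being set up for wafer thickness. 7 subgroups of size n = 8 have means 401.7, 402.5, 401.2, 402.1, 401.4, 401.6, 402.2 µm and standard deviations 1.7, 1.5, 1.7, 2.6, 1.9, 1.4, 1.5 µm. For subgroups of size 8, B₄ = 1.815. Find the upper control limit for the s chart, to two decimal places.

s̄ = (1.7 + 1.5 + 1.7 + 2.6 + 1.9 + 1.4 + 1.5) / 7 = 1.7571
UCL_s = B₄·s̄ = 1.815 × 1.7571 = 3.1892

3.19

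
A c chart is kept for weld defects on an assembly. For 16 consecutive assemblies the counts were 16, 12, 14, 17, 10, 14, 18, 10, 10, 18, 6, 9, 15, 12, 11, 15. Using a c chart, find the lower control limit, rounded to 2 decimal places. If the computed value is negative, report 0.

2.15

c̄ = (16 + 12 + 14 + 17 + 10 + 14 + 18 + 10 + 10 + 18 + 6 + 9 + 15 + 12 + 11 + 15) / 16 = 207 / 16 = 12.9375
LCL = c̄ − 3√c̄ = 12.9375 − 3 × 3.5969 = 2.1469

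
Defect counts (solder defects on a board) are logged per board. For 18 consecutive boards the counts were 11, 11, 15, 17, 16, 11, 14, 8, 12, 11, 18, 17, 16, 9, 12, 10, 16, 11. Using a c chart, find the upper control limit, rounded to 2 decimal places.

c̄ = (11 + 11 + 15 + 17 + 16 + 11 + 14 + 8 + 12 + 11 + 18 + 17 + 16 + 9 + 12 + 10 + 16 + 11) / 18 = 235 / 18 = 13.0556
UCL = c̄ + 3√c̄ = 13.0556 + 3 × √13.0556 = 13.0556 + 3 × 3.6132 = 23.8953

23.90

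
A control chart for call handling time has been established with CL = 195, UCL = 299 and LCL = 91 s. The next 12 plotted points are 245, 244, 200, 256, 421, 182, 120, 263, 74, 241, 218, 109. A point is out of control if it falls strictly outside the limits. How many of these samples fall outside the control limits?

2

Compare each point to [91, 299]: sample 5 = 421 > UCL; sample 9 = 74 < LCL.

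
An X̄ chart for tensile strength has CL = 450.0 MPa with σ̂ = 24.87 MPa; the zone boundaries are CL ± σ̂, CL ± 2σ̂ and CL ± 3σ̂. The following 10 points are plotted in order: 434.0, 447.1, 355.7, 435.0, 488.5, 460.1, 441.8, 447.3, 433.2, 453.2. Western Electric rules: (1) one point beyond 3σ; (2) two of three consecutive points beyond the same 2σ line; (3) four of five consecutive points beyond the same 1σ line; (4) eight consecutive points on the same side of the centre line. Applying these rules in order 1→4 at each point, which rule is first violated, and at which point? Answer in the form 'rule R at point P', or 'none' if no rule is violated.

rule 1 at point 3

Zone of each point (C = within 1σ̂, B = 1σ̂–2σ̂, A = 2σ̂–3σ̂, * = beyond 3σ̂; sign = side of CL): 1:-C, 2:-C, 3:-*, 4:-C, 5:+B, 6:+C, 7:-C, 8:-C, 9:-C, 10:+C
Rule 1 (one point beyond the 3σ limits) is satisfied at point 3.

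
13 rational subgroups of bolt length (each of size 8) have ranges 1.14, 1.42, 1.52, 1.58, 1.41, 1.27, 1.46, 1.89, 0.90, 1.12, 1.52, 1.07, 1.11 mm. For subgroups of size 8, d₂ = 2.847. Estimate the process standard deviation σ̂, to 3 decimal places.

0.470

R̄ = (1.14 + 1.42 + 1.52 + 1.58 + 1.41 + 1.27 + 1.46 + 1.89 + 0.90 + 1.12 + 1.52 + 1.07 + 1.11) / 13 = 1.3392
σ̂ = R̄ / d₂ = 1.3392 / 2.847 = 0.4704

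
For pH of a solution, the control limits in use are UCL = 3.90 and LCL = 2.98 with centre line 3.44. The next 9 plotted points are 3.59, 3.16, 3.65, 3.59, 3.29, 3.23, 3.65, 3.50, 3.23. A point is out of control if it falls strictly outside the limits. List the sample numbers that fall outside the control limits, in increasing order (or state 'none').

All 9 points lie within [2.98, 3.90].

none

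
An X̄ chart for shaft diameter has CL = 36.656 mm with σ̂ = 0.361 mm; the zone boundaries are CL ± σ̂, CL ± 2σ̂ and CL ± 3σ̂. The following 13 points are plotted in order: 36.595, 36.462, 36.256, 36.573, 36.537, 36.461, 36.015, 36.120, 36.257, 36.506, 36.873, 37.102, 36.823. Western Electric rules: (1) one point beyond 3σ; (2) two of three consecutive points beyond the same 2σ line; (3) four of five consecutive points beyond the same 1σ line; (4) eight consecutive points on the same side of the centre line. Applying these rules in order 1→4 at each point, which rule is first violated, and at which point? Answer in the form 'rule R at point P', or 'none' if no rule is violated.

rule 4 at point 8

Zone of each point (C = within 1σ̂, B = 1σ̂–2σ̂, A = 2σ̂–3σ̂, * = beyond 3σ̂; sign = side of CL): 1:-C, 2:-C, 3:-B, 4:-C, 5:-C, 6:-C, 7:-B, 8:-B, 9:-B, 10:-C, 11:+C, 12:+B, 13:+C
Rule 4 (eight consecutive points on the same side of the centre line) is satisfied at point 8.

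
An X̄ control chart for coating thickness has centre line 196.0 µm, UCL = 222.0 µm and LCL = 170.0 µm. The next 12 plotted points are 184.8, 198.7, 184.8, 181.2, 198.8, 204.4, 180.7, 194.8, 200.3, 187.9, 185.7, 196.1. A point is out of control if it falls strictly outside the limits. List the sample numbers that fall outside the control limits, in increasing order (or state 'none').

All 12 points lie within [170.0, 222.0].

none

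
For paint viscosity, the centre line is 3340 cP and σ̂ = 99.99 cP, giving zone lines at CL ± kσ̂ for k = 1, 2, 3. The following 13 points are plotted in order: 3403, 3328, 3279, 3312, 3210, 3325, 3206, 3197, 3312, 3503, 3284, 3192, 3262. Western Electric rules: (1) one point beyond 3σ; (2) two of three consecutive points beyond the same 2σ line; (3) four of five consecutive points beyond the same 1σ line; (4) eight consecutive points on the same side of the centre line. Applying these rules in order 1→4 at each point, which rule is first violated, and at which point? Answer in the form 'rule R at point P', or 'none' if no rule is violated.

rule 4 at point 9

Zone of each point (C = within 1σ̂, B = 1σ̂–2σ̂, A = 2σ̂–3σ̂, * = beyond 3σ̂; sign = side of CL): 1:+C, 2:-C, 3:-C, 4:-C, 5:-B, 6:-C, 7:-B, 8:-B, 9:-C, 10:+B, 11:-C, 12:-B, 13:-C
Rule 4 (eight consecutive points on the same side of the centre line) is satisfied at point 9.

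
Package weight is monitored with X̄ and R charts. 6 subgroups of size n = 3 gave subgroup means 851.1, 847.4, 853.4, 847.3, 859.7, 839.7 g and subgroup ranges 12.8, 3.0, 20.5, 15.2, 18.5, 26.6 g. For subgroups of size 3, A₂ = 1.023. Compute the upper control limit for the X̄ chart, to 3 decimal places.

X̄̄ = (851.1 + 847.4 + 853.4 + 847.3 + 859.7 + 839.7) / 6 = 5098.6000 / 6 = 849.7667
R̄ = (12.8 + 3.0 + 20.5 + 15.2 + 18.5 + 26.6) / 6 = 96.6000 / 6 = 16.1000
UCL = X̄̄ + A₂·R̄ = 849.7667 + 1.023 × 16.1000 = 866.2370

866.237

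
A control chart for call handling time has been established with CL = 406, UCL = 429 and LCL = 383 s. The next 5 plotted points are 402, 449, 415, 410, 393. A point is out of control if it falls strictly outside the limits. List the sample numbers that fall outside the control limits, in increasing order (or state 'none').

2

Compare each point to [383, 429]: sample 2 = 449 > UCL.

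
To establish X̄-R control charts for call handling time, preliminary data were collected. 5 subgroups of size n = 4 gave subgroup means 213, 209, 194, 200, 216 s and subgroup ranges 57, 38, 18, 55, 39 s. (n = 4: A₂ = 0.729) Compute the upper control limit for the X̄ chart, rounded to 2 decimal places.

X̄̄ = (213 + 209 + 194 + 200 + 216) / 5 = 1032.0000 / 5 = 206.4000
R̄ = (57 + 38 + 18 + 55 + 39) / 5 = 207.0000 / 5 = 41.4000
UCL = X̄̄ + A₂·R̄ = 206.4000 + 0.729 × 41.4000 = 236.5806

236.58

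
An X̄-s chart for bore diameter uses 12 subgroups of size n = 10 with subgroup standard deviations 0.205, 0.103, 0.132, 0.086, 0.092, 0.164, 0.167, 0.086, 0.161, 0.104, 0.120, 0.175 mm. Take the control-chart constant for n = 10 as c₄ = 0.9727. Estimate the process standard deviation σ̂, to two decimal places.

0.14

s̄ = (0.205 + 0.103 + 0.132 + 0.086 + 0.092 + 0.164 + 0.167 + 0.086 + 0.161 + 0.104 + 0.120 + 0.175) / 12 = 0.1329
σ̂ = s̄ / c₄ = 0.1329 / 0.9727 = 0.1366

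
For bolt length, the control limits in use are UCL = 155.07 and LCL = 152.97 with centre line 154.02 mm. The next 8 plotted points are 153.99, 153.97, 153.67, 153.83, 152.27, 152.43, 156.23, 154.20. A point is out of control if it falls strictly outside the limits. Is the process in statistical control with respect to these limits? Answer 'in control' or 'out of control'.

out of control

Compare each point to [152.97, 155.07]: sample 5 = 152.27 < LCL; sample 6 = 152.43 < LCL; sample 7 = 156.23 > UCL.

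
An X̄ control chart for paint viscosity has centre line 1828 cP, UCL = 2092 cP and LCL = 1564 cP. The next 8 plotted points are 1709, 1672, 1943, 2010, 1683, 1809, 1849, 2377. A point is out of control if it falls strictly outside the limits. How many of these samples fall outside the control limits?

1

Compare each point to [1564, 2092]: sample 8 = 2377 > UCL.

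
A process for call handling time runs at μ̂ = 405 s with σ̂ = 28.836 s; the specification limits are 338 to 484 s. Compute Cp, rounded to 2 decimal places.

0.84

Cp = (USL − LSL) / (6σ̂) = (484 − 338) / (6 × 28.836) = 146.0000 / 173.0160 = 0.8439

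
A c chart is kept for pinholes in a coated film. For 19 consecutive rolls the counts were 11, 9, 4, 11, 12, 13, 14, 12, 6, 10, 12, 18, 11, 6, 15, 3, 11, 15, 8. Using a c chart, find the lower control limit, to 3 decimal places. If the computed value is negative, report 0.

0.821

c̄ = (11 + 9 + 4 + 11 + 12 + 13 + 14 + 12 + 6 + 10 + 12 + 18 + 11 + 6 + 15 + 3 + 11 + 15 + 8) / 19 = 201 / 19 = 10.5789
LCL = c̄ − 3√c̄ = 10.5789 − 3 × 3.2525 = 0.8214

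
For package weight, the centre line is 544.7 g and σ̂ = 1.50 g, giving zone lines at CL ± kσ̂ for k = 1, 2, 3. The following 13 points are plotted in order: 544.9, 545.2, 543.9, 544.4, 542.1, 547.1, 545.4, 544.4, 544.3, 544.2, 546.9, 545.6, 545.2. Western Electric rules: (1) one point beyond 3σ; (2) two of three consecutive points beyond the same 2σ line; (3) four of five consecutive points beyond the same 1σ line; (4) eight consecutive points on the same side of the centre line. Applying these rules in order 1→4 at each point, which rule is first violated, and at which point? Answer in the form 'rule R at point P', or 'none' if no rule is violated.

none

Zone of each point (C = within 1σ̂, B = 1σ̂–2σ̂, A = 2σ̂–3σ̂, * = beyond 3σ̂; sign = side of CL): 1:+C, 2:+C, 3:-C, 4:-C, 5:-B, 6:+B, 7:+C, 8:-C, 9:-C, 10:-C, 11:+B, 12:+C, 13:+C
No rule fires across all 13 points.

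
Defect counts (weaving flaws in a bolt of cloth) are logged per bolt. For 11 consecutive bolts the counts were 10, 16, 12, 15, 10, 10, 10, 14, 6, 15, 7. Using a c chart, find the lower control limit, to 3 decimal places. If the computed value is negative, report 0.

1.251

c̄ = (10 + 16 + 12 + 15 + 10 + 10 + 10 + 14 + 6 + 15 + 7) / 11 = 125 / 11 = 11.3636
LCL = c̄ − 3√c̄ = 11.3636 − 3 × 3.3710 = 1.2506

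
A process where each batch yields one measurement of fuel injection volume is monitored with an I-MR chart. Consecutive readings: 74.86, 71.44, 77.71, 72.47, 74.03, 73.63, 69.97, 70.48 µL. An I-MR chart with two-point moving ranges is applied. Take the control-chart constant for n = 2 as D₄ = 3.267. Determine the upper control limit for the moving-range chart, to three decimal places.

Moving ranges: 3.42, 6.27, 5.24, 1.56, 0.40, 3.66, 0.51; M̄R̄ = 21.0600 / 7 = 3.0086
UCL_MR = D₄·M̄R̄ = 3.267 × 3.0086 = 9.8290

9.829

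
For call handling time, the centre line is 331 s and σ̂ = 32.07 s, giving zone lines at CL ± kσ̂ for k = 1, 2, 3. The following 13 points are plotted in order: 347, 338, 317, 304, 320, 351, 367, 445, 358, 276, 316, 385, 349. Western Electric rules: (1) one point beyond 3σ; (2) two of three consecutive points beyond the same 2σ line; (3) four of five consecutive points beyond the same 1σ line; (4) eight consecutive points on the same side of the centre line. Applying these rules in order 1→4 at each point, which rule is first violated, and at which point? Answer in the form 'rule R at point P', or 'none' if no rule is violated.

rule 1 at point 8

Zone of each point (C = within 1σ̂, B = 1σ̂–2σ̂, A = 2σ̂–3σ̂, * = beyond 3σ̂; sign = side of CL): 1:+C, 2:+C, 3:-C, 4:-C, 5:-C, 6:+C, 7:+B, 8:+*, 9:+C, 10:-B, 11:-C, 12:+B, 13:+C
Rule 1 (one point beyond the 3σ limits) is satisfied at point 8.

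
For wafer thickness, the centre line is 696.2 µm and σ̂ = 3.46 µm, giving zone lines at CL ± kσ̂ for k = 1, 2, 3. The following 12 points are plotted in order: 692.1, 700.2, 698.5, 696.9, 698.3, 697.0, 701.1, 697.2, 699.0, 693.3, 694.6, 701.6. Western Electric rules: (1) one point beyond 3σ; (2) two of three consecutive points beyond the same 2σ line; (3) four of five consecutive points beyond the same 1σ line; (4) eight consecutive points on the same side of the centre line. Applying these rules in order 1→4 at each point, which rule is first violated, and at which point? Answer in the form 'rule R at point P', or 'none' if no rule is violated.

Zone of each point (C = within 1σ̂, B = 1σ̂–2σ̂, A = 2σ̂–3σ̂, * = beyond 3σ̂; sign = side of CL): 1:-B, 2:+B, 3:+C, 4:+C, 5:+C, 6:+C, 7:+B, 8:+C, 9:+C, 10:-C, 11:-C, 12:+B
Rule 4 (eight consecutive points on the same side of the centre line) is satisfied at point 9.

rule 4 at point 9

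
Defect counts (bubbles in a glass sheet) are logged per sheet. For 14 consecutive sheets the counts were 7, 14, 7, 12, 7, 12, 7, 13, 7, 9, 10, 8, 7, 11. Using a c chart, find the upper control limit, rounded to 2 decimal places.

18.53

c̄ = (7 + 14 + 7 + 12 + 7 + 12 + 7 + 13 + 7 + 9 + 10 + 8 + 7 + 11) / 14 = 131 / 14 = 9.3571
UCL = c̄ + 3√c̄ = 9.3571 + 3 × √9.3571 = 9.3571 + 3 × 3.0589 = 18.5340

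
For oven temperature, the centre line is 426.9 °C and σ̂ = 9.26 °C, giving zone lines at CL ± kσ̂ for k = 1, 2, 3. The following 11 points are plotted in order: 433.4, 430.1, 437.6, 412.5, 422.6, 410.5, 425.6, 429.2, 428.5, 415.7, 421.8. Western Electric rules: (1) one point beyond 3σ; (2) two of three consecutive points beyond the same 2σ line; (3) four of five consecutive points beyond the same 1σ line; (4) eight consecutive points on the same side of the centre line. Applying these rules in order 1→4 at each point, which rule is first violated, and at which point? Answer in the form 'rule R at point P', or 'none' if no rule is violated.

Zone of each point (C = within 1σ̂, B = 1σ̂–2σ̂, A = 2σ̂–3σ̂, * = beyond 3σ̂; sign = side of CL): 1:+C, 2:+C, 3:+B, 4:-B, 5:-C, 6:-B, 7:-C, 8:+C, 9:+C, 10:-B, 11:-C
No rule fires across all 11 points.

none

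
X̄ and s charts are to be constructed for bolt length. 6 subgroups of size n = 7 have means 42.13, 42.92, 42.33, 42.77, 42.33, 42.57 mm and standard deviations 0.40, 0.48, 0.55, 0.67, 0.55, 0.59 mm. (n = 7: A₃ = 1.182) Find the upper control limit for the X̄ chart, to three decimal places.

43.147

X̄̄ = (42.13 + 42.92 + 42.33 + 42.77 + 42.33 + 42.57) / 6 = 42.5083
s̄ = (0.40 + 0.48 + 0.55 + 0.67 + 0.55 + 0.59) / 6 = 0.5400
UCL = X̄̄ + A₃·s̄ = 42.5083 + 1.182 × 0.5400 = 43.1466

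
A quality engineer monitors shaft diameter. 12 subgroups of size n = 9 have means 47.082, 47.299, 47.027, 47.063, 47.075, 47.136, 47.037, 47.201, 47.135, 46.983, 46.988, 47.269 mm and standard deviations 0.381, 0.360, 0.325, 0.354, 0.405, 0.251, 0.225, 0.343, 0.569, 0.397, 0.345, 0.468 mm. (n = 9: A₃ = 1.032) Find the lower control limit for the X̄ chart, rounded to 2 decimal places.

46.73

X̄̄ = (47.082 + 47.299 + 47.027 + 47.063 + 47.075 + 47.136 + 47.037 + 47.201 + 47.135 + 46.983 + 46.988 + 47.269) / 12 = 47.1079
s̄ = (0.381 + 0.360 + 0.325 + 0.354 + 0.405 + 0.251 + 0.225 + 0.343 + 0.569 + 0.397 + 0.345 + 0.468) / 12 = 0.3686
LCL = X̄̄ − A₃·s̄ = 47.1079 − 1.032 × 0.3686 = 46.7275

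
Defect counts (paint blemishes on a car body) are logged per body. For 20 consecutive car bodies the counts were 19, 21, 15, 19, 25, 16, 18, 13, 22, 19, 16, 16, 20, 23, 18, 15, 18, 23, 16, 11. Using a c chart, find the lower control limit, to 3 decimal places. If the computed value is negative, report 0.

5.369

c̄ = (19 + 21 + 15 + 19 + 25 + 16 + 18 + 13 + 22 + 19 + 16 + 16 + 20 + 23 + 18 + 15 + 18 + 23 + 16 + 11) / 20 = 363 / 20 = 18.1500
LCL = c̄ − 3√c̄ = 18.1500 − 3 × 4.2603 = 5.3692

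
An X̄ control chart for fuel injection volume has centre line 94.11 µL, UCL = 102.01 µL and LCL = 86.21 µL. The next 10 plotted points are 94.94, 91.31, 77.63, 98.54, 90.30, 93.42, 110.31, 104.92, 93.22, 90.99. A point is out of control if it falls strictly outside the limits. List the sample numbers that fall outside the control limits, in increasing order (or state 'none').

Compare each point to [86.21, 102.01]: sample 3 = 77.63 < LCL; sample 7 = 110.31 > UCL; sample 8 = 104.92 > UCL.

3, 7, 8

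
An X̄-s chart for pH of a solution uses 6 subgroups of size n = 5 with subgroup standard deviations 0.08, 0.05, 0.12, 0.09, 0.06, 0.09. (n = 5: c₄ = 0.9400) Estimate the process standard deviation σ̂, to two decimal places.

s̄ = (0.08 + 0.05 + 0.12 + 0.09 + 0.06 + 0.09) / 6 = 0.0817
σ̂ = s̄ / c₄ = 0.0817 / 0.9400 = 0.0869

0.09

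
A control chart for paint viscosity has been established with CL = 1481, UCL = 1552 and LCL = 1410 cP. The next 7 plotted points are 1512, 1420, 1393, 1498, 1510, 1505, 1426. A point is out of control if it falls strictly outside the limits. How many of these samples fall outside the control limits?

Compare each point to [1410, 1552]: sample 3 = 1393 < LCL.

1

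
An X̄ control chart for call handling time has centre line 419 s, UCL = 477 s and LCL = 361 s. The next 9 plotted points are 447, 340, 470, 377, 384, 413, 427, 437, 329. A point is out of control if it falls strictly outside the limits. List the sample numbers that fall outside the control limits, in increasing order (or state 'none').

2, 9

Compare each point to [361, 477]: sample 2 = 340 < LCL; sample 9 = 329 < LCL.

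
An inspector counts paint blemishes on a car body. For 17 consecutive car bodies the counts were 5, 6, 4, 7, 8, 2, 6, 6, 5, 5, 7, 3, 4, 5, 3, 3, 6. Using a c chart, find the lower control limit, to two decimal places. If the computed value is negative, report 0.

0.00

c̄ = (5 + 6 + 4 + 7 + 8 + 2 + 6 + 6 + 5 + 5 + 7 + 3 + 4 + 5 + 3 + 3 + 6) / 17 = 85 / 17 = 5.0000
LCL = c̄ − 3√c̄ = 5.0000 − 3 × 2.2361 = -1.7082 → 0 (cannot be negative)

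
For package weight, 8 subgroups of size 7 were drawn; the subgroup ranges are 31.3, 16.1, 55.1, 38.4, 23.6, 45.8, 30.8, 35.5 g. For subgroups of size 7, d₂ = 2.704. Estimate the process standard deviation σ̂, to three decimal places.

12.787

R̄ = (31.3 + 16.1 + 55.1 + 38.4 + 23.6 + 45.8 + 30.8 + 35.5) / 8 = 34.5750
σ̂ = R̄ / d₂ = 34.5750 / 2.704 = 12.7866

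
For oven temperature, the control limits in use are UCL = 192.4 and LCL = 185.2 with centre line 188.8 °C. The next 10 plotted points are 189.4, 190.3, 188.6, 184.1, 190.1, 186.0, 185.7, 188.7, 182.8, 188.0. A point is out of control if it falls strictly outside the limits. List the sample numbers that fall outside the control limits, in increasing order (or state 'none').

4, 9

Compare each point to [185.2, 192.4]: sample 4 = 184.1 < LCL; sample 9 = 182.8 < LCL.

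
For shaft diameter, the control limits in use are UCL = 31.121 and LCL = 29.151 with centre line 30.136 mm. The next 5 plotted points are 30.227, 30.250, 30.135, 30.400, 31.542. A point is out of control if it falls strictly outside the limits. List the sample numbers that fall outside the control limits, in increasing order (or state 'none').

Compare each point to [29.151, 31.121]: sample 5 = 31.542 > UCL.

5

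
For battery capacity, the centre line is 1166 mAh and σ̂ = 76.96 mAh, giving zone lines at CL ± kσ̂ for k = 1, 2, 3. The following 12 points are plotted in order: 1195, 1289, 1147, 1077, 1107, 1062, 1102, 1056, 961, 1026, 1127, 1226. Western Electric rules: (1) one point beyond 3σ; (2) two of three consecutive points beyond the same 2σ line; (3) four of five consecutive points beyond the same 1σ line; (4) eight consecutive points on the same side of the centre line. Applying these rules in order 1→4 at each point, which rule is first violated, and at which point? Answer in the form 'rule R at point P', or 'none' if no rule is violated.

rule 3 at point 10

Zone of each point (C = within 1σ̂, B = 1σ̂–2σ̂, A = 2σ̂–3σ̂, * = beyond 3σ̂; sign = side of CL): 1:+C, 2:+B, 3:-C, 4:-B, 5:-C, 6:-B, 7:-C, 8:-B, 9:-A, 10:-B, 11:-C, 12:+C
Rule 3 (four of five consecutive points beyond the same 1σ limit) is satisfied at point 10.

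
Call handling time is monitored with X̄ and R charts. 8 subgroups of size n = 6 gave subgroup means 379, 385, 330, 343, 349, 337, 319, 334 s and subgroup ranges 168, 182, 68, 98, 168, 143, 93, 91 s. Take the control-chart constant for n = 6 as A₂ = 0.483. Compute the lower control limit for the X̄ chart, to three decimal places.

X̄̄ = (379 + 385 + 330 + 343 + 349 + 337 + 319 + 334) / 8 = 2776.0000 / 8 = 347.0000
R̄ = (168 + 182 + 68 + 98 + 168 + 143 + 93 + 91) / 8 = 1011.0000 / 8 = 126.3750
LCL = X̄̄ − A₂·R̄ = 347.0000 − 0.483 × 126.3750 = 285.9609

285.961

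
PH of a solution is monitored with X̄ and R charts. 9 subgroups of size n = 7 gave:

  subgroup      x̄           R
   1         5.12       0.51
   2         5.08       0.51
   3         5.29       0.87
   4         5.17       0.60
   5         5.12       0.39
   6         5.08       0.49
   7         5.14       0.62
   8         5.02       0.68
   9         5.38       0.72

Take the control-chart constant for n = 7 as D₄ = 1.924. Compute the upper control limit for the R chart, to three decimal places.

1.152

R̄ = (0.51 + 0.51 + 0.87 + 0.60 + 0.39 + 0.49 + 0.62 + 0.68 + 0.72) / 9 = 5.3900 / 9 = 0.5989
UCL_R = D₄·R̄ = 1.924 × 0.5989 = 1.1523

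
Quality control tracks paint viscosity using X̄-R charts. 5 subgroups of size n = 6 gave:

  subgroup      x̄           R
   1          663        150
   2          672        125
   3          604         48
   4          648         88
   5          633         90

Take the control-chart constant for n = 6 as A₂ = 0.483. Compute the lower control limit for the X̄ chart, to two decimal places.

595.60

X̄̄ = (663 + 672 + 604 + 648 + 633) / 5 = 3220.0000 / 5 = 644.0000
R̄ = (150 + 125 + 48 + 88 + 90) / 5 = 501.0000 / 5 = 100.2000
LCL = X̄̄ − A₂·R̄ = 644.0000 − 0.483 × 100.2000 = 595.6034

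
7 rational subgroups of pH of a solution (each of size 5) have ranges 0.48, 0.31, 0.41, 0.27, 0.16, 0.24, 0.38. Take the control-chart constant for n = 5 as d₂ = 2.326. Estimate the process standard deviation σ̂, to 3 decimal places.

R̄ = (0.48 + 0.31 + 0.41 + 0.27 + 0.16 + 0.24 + 0.38) / 7 = 0.3214
σ̂ = R̄ / d₂ = 0.3214 / 2.326 = 0.1382

0.138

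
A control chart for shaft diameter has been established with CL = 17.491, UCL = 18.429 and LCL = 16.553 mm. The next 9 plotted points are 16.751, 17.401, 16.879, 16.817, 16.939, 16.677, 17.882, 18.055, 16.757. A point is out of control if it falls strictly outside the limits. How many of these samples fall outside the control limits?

All 9 points lie within [16.553, 18.429].

0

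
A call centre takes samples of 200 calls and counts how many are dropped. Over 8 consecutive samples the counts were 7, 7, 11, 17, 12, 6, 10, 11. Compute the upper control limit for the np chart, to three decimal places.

p̄ = Σdᵢ / (k·n) = 81 / (8 × 200) = 0.05063
UCL = np̄ + 3·√(np̄(1−p̄)) = 10.1250 + 3 × √(10.1250×0.94937) = 10.1250 + 3 × 3.1004 = 19.4262

19.426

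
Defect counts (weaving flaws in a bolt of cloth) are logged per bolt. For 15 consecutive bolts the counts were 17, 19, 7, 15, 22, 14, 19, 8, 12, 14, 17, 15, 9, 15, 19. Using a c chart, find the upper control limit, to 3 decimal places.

26.341

c̄ = (17 + 19 + 7 + 15 + 22 + 14 + 19 + 8 + 12 + 14 + 17 + 15 + 9 + 15 + 19) / 15 = 222 / 15 = 14.8000
UCL = c̄ + 3√c̄ = 14.8000 + 3 × √14.8000 = 14.8000 + 3 × 3.8471 = 26.3412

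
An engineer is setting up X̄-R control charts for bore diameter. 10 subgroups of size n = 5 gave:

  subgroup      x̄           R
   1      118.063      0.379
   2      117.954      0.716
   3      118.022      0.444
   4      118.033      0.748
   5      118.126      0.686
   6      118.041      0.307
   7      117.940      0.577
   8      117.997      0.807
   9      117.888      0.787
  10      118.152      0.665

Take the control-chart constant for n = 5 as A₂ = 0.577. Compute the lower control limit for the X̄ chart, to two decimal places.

117.67

X̄̄ = (118.063 + 117.954 + 118.022 + 118.033 + 118.126 + 118.041 + 117.940 + 117.997 + 117.888 + 118.152) / 10 = 1180.2160 / 10 = 118.0216
R̄ = (0.379 + 0.716 + 0.444 + 0.748 + 0.686 + 0.307 + 0.577 + 0.807 + 0.787 + 0.665) / 10 = 6.1160 / 10 = 0.6116
LCL = X̄̄ − A₂·R̄ = 118.0216 − 0.577 × 0.6116 = 117.6687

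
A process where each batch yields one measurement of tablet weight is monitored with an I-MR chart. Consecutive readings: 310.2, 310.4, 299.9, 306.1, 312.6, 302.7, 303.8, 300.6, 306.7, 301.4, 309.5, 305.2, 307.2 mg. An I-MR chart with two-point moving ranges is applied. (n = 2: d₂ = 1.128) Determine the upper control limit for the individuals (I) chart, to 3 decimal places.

319.921

X̄ = (310.2 + 310.4 + 299.9 + 306.1 + 312.6 + 302.7 + 303.8 + 300.6 + 306.7 + 301.4 + 309.5 + 305.2 + 307.2) / 13 = 305.8692
Moving ranges: 0.2, 10.5, 6.2, 6.5, 9.9, 1.1, 3.2, 6.1, 5.3, 8.1, 4.3, 2.0; M̄R̄ = 63.4000 / 12 = 5.2833
UCL = X̄ + 3·M̄R̄/d₂ = 305.8692 + 3 × 5.2833 / 1.128 = 319.9206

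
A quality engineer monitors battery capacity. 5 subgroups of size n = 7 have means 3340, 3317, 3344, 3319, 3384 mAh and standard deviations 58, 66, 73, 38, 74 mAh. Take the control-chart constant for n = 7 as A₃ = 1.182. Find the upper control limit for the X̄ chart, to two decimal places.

3413.85

X̄̄ = (3340 + 3317 + 3344 + 3319 + 3384) / 5 = 3340.8000
s̄ = (58 + 66 + 73 + 38 + 74) / 5 = 61.8000
UCL = X̄̄ + A₃·s̄ = 3340.8000 + 1.182 × 61.8000 = 3413.8476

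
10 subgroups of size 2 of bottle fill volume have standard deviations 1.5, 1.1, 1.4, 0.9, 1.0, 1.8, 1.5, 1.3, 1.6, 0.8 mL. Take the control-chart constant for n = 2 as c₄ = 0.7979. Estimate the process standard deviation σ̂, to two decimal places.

1.62

s̄ = (1.5 + 1.1 + 1.4 + 0.9 + 1.0 + 1.8 + 1.5 + 1.3 + 1.6 + 0.8) / 10 = 1.2900
σ̂ = s̄ / c₄ = 1.2900 / 0.7979 = 1.6167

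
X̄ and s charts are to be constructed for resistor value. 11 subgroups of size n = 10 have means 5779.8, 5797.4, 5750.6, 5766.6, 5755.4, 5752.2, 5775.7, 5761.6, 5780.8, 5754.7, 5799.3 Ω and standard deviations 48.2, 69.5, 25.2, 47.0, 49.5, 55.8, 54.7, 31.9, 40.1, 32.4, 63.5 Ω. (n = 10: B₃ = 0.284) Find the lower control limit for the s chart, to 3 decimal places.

13.369

s̄ = (48.2 + 69.5 + 25.2 + 47.0 + 49.5 + 55.8 + 54.7 + 31.9 + 40.1 + 32.4 + 63.5) / 11 = 47.0727
LCL_s = B₃·s̄ = 0.284 × 47.0727 = 13.3687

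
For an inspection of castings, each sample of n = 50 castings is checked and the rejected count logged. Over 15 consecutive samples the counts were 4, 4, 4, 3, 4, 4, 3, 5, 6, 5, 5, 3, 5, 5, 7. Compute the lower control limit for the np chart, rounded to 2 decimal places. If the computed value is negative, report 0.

0.00

p̄ = Σdᵢ / (k·n) = 67 / (15 × 50) = 0.08933
LCL = np̄ − 3·√(np̄(1−p̄)) = 4.4667 − 3 × 2.0168 = -1.5839 → 0 (negative, so LCL = 0)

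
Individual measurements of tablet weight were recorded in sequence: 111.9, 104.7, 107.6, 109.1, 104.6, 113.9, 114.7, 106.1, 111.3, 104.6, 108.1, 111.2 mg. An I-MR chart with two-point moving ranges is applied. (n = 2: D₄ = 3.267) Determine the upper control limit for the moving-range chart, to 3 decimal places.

Moving ranges: 7.2, 2.9, 1.5, 4.5, 9.3, 0.8, 8.6, 5.2, 6.7, 3.5, 3.1; M̄R̄ = 53.3000 / 11 = 4.8455
UCL_MR = D₄·M̄R̄ = 3.267 × 4.8455 = 15.8301

15.830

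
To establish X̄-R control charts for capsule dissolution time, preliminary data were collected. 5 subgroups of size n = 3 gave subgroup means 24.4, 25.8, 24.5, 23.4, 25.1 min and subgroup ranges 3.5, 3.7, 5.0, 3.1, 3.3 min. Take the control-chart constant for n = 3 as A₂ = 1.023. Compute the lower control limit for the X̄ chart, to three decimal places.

X̄̄ = (24.4 + 25.8 + 24.5 + 23.4 + 25.1) / 5 = 123.2000 / 5 = 24.6400
R̄ = (3.5 + 3.7 + 5.0 + 3.1 + 3.3) / 5 = 18.6000 / 5 = 3.7200
LCL = X̄̄ − A₂·R̄ = 24.6400 − 1.023 × 3.7200 = 20.8344

20.834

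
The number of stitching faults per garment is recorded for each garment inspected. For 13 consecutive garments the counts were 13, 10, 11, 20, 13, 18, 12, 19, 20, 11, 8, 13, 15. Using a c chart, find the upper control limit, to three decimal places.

c̄ = (13 + 10 + 11 + 20 + 13 + 18 + 12 + 19 + 20 + 11 + 8 + 13 + 15) / 13 = 183 / 13 = 14.0769
UCL = c̄ + 3√c̄ = 14.0769 + 3 × √14.0769 = 14.0769 + 3 × 3.7519 = 25.3327

25.333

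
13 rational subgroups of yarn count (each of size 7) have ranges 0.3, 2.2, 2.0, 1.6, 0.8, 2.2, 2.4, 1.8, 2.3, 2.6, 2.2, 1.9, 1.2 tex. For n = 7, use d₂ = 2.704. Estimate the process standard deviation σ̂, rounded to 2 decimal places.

R̄ = (0.3 + 2.2 + 2.0 + 1.6 + 0.8 + 2.2 + 2.4 + 1.8 + 2.3 + 2.6 + 2.2 + 1.9 + 1.2) / 13 = 1.8077
σ̂ = R̄ / d₂ = 1.8077 / 2.704 = 0.6685

0.67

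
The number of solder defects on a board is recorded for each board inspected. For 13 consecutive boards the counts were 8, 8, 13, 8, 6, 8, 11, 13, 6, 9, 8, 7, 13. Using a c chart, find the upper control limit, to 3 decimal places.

18.115

c̄ = (8 + 8 + 13 + 8 + 6 + 8 + 11 + 13 + 6 + 9 + 8 + 7 + 13) / 13 = 118 / 13 = 9.0769
UCL = c̄ + 3√c̄ = 9.0769 + 3 × √9.0769 = 9.0769 + 3 × 3.0128 = 18.1153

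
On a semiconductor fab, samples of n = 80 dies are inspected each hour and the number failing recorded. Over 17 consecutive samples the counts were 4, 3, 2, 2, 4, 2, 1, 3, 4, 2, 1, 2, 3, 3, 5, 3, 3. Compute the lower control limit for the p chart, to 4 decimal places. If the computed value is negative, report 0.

0.0000

p̄ = Σdᵢ / (k·n) = 47 / (17 × 80) = 0.03456
LCL = p̄ − 3·√(p̄(1−p̄)/n) = 0.03456 − 3 × 0.02042 = -0.02671 → 0 (negative, so LCL = 0)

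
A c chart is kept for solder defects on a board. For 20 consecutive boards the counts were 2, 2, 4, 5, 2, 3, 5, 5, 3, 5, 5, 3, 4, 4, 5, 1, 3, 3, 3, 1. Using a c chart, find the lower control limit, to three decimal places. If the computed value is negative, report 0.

0.000

c̄ = (2 + 2 + 4 + 5 + 2 + 3 + 5 + 5 + 3 + 5 + 5 + 3 + 4 + 4 + 5 + 1 + 3 + 3 + 3 + 1) / 20 = 68 / 20 = 3.4000
LCL = c̄ − 3√c̄ = 3.4000 − 3 × 1.8439 = -2.1317 → 0 (cannot be negative)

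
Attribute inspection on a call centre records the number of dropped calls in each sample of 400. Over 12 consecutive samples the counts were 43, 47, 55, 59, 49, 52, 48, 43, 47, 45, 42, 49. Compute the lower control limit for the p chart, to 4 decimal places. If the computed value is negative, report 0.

0.0718

p̄ = Σdᵢ / (k·n) = 579 / (12 × 400) = 0.12062
LCL = p̄ − 3·√(p̄(1−p̄)/n) = 0.12062 − 3 × 0.01628 = 0.07177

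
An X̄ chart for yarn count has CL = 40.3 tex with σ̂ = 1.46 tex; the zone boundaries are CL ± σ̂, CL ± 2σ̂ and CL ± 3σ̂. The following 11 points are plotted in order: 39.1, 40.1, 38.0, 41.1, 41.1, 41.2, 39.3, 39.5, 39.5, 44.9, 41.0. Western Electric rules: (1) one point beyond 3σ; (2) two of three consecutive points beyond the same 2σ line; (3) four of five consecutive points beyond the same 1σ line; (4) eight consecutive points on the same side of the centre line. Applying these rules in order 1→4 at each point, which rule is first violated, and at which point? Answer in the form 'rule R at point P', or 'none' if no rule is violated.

Zone of each point (C = within 1σ̂, B = 1σ̂–2σ̂, A = 2σ̂–3σ̂, * = beyond 3σ̂; sign = side of CL): 1:-C, 2:-C, 3:-B, 4:+C, 5:+C, 6:+C, 7:-C, 8:-C, 9:-C, 10:+*, 11:+C
Rule 1 (one point beyond the 3σ limits) is satisfied at point 10.

rule 1 at point 10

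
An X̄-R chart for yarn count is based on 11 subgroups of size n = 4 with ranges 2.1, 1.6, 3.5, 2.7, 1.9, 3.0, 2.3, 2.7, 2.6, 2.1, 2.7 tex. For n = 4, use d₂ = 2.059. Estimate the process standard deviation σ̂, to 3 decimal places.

1.201

R̄ = (2.1 + 1.6 + 3.5 + 2.7 + 1.9 + 3.0 + 2.3 + 2.7 + 2.6 + 2.1 + 2.7) / 11 = 2.4727
σ̂ = R̄ / d₂ = 2.4727 / 2.059 = 1.2009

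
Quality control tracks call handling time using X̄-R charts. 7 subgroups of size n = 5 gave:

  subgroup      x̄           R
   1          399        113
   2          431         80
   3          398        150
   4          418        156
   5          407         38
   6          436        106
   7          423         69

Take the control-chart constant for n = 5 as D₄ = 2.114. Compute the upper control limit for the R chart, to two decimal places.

215.02

R̄ = (113 + 80 + 150 + 156 + 38 + 106 + 69) / 7 = 712.0000 / 7 = 101.7143
UCL_R = D₄·R̄ = 2.114 × 101.7143 = 215.0240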